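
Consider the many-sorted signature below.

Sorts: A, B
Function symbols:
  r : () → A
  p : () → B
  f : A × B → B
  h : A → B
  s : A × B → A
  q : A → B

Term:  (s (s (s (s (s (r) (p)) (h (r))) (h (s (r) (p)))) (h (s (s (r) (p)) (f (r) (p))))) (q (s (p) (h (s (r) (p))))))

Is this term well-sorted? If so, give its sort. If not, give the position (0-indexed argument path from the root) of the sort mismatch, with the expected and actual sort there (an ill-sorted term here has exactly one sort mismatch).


          (r) : A
          (p) : B
        (s (r) (p)) : A
          (r) : A
        (h (r)) : B
      (s (s (r) (p)) (h (r))) : A
          (r) : A
          (p) : B
        (s (r) (p)) : A
      (h (s (r) (p))) : B
    (s (s (s (r) (p)) (h (r))) (h (s (r) (p)))) : A
          (r) : A
          (p) : B
        (s (r) (p)) : A
          (r) : A
          (p) : B
        (f (r) (p)) : B
      (s (s (r) (p)) (f (r) (p))) : A
    (h (s (s (r) (p)) (f (r) (p)))) : B
  (s (s (s (s (r) (p)) (h (r))) (h (s (r) (p)))) (h (s (s (r) (p)) (f (r) (p))))) : A
      (p) : B
          (r) : A
          (p) : B
        (s (r) (p)) : A
      (h (s (r) (p))) : B
    (s (p) (h (s (r) (p)))) : ✗ arg 0 at [1, 0, 0] has sort B, expected A

ill-sorted at position [1, 0, 0]: expected A, got B


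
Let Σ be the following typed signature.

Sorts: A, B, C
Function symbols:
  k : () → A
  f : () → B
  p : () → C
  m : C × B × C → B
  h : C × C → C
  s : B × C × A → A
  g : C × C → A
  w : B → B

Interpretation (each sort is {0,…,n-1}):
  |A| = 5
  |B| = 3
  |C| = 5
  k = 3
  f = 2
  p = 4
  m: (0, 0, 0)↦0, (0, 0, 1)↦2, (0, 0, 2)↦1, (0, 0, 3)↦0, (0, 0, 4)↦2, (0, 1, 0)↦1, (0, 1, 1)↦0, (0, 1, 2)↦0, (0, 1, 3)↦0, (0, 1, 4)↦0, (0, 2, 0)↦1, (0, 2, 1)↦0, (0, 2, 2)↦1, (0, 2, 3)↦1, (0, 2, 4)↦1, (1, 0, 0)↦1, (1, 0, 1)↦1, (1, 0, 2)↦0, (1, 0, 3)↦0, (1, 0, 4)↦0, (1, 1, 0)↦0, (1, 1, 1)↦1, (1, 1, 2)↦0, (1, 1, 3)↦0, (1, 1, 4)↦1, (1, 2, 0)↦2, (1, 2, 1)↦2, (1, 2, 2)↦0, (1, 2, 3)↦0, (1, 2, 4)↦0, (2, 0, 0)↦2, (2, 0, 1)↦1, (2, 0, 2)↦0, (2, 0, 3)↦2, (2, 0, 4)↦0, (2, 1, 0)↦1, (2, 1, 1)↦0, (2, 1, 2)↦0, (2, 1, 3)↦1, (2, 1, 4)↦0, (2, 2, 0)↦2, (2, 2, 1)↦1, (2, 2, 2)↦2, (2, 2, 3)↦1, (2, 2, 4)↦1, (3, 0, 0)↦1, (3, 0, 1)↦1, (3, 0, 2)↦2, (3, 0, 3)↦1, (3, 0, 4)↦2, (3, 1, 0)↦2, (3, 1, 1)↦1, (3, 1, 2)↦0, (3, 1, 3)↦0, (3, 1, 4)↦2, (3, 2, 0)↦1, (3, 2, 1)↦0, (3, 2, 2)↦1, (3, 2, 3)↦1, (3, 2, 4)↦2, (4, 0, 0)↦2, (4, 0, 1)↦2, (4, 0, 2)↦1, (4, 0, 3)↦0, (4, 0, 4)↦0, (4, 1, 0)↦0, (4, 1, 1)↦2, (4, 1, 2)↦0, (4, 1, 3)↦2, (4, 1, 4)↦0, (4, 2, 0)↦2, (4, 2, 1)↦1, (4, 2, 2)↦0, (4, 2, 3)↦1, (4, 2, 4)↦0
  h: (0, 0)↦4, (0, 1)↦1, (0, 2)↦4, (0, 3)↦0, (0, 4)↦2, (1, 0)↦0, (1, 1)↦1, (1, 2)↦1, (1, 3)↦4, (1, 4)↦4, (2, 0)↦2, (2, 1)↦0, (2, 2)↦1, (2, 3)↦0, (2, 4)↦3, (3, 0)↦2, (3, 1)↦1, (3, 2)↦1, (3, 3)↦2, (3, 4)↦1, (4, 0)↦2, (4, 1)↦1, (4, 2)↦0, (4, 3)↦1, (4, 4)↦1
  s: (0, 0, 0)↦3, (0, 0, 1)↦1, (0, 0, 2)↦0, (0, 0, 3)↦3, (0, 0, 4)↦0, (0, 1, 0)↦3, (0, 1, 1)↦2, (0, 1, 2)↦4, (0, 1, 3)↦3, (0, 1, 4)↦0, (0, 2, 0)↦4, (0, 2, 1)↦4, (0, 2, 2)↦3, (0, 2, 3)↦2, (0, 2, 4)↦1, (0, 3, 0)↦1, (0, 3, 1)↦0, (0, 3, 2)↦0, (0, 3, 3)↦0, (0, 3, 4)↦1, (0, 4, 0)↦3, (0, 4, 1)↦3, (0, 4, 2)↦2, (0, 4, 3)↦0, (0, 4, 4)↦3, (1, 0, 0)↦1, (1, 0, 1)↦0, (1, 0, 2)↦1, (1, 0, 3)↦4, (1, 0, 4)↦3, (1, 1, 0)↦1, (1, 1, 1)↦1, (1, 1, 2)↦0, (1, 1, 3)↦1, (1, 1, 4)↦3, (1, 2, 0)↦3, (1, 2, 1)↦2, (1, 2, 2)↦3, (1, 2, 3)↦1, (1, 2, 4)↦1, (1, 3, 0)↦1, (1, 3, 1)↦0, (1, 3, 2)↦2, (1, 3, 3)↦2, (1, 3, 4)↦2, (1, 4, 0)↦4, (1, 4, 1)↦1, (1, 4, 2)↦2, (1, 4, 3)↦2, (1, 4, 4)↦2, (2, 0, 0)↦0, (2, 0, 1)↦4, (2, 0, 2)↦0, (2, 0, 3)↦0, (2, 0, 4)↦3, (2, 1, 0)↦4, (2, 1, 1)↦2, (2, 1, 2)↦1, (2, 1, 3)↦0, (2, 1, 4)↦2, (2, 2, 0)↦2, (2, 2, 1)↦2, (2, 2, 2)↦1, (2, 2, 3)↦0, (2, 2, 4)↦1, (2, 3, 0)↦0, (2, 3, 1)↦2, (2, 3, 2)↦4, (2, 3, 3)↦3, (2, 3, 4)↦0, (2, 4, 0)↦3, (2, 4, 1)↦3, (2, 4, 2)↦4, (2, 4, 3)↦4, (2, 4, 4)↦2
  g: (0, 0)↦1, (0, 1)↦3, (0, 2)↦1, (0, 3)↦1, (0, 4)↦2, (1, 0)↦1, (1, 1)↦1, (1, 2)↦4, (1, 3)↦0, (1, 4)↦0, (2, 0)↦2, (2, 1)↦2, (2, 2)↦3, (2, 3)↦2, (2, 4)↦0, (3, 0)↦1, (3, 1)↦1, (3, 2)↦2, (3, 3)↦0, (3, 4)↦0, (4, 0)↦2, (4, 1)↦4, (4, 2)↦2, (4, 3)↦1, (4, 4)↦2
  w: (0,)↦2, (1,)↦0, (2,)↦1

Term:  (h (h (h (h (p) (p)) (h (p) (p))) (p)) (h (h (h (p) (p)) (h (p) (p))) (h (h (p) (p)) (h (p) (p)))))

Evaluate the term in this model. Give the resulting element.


  p = 4
  p = 4
  (h (p) (p)) = h(4, 4) = 1
  p = 4
  p = 4
  (h (p) (p)) = h(4, 4) = 1
  (h (h (p) (p)) (h (p) (p))) = h(1, 1) = 1
  p = 4
  (h (h (h (p) (p)) (h (p) (p))) (p)) = h(1, 4) = 4
  p = 4
  p = 4
  (h (p) (p)) = h(4, 4) = 1
  p = 4
  p = 4
  (h (p) (p)) = h(4, 4) = 1
  (h (h (p) (p)) (h (p) (p))) = h(1, 1) = 1
  p = 4
  p = 4
  (h (p) (p)) = h(4, 4) = 1
  p = 4
  p = 4
  (h (p) (p)) = h(4, 4) = 1
  (h (h (p) (p)) (h (p) (p))) = h(1, 1) = 1
  (h (h (h (p) (p)) (h (p) (p))) (h (h (p) (p)) (h (p) (p)))) = h(1, 1) = 1
  (h (h (h (h (p) (p)) (h (p) (p))) (p)) (h (h (h (p) (p)) (h (p) (p))) (h (h (p) (p)) (h (p) (p))))) = h(4, 1) = 1

value = 1


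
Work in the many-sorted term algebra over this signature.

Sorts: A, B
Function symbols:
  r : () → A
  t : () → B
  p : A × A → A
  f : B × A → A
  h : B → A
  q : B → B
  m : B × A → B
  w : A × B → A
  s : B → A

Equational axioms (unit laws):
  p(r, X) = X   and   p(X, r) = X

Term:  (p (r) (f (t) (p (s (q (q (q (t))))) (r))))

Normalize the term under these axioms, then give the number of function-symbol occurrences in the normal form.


size = 7

1. (p (r) (f (t) (p (s (q (q (q (t))))) (r))))  →  (f (t) (p (s (q (q (q (t))))) (r)))
2. (f (t) (p (s (q (q (q (t))))) (r)))  →  (f (t) (s (q (q (q (t))))))
normal form: (f (t) (s (q (q (q (t))))))


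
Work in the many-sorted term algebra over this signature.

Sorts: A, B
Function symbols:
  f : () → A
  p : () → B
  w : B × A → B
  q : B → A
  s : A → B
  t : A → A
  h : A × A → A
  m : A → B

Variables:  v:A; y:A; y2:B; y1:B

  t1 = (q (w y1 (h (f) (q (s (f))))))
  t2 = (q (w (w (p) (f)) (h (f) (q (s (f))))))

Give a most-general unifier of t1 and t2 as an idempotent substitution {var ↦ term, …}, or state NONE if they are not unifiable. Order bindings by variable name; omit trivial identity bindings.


{y1 ↦ (w (p) (f))}


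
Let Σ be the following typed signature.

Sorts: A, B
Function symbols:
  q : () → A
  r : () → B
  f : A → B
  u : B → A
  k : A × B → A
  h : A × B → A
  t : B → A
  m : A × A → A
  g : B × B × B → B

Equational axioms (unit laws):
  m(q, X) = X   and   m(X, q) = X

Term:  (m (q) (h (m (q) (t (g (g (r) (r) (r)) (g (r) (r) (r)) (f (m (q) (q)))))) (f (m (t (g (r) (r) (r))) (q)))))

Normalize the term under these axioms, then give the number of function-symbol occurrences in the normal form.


size = 19

1. (m (q) (h (m (q) (t (g (g (r) (r) (r)) (g (r) (r) (r)) (f (m (q) (q)))))) (f (m (t (g (r) (r) (r))) (q)))))  →  (h (m (q) (t (g (g (r) (r) (r)) (g (r) (r) (r)) (f (m (q) (q)))))) (f (m (t (g (r) (r) (r))) (q))))
2. (h (m (q) (t (g (g (r) (r) (r)) (g (r) (r) (r)) (f (m (q) (q)))))) (f (m (t (g (r) (r) (r))) (q))))  →  (h (t (g (g (r) (r) (r)) (g (r) (r) (r)) (f (m (q) (q))))) (f (m (t (g (r) (r) (r))) (q))))
3. (h (t (g (g (r) (r) (r)) (g (r) (r) (r)) (f (m (q) (q))))) (f (m (t (g (r) (r) (r))) (q))))  →  (h (t (g (g (r) (r) (r)) (g (r) (r) (r)) (f (q)))) (f (m (t (g (r) (r) (r))) (q))))
4. (h (t (g (g (r) (r) (r)) (g (r) (r) (r)) (f (q)))) (f (m (t (g (r) (r) (r))) (q))))  →  (h (t (g (g (r) (r) (r)) (g (r) (r) (r)) (f (q)))) (f (t (g (r) (r) (r)))))
normal form: (h (t (g (g (r) (r) (r)) (g (r) (r) (r)) (f (q)))) (f (t (g (r) (r) (r)))))


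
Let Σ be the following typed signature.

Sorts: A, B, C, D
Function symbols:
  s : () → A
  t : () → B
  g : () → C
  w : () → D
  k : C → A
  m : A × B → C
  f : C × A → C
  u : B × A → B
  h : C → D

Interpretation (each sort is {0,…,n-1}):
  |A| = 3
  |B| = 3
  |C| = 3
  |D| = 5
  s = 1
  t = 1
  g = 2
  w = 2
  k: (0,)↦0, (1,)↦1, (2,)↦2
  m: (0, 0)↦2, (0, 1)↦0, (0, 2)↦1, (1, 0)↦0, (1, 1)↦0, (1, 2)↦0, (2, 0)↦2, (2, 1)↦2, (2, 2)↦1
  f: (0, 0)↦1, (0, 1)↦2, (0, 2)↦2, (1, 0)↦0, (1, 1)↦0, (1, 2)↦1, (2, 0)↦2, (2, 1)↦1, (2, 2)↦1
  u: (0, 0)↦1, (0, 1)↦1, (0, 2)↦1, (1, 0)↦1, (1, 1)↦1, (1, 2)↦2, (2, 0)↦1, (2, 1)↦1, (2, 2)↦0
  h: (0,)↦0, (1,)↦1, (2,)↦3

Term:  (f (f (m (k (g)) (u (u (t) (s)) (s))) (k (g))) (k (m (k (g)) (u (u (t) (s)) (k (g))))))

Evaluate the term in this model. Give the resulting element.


  g = 2
  (k (g)) = k(2,) = 2
  t = 1
  s = 1
  (u (t) (s)) = u(1, 1) = 1
  s = 1
  (u (u (t) (s)) (s)) = u(1, 1) = 1
  (m (k (g)) (u (u (t) (s)) (s))) = m(2, 1) = 2
  g = 2
  (k (g)) = k(2,) = 2
  (f (m (k (g)) (u (u (t) (s)) (s))) (k (g))) = f(2, 2) = 1
  g = 2
  (k (g)) = k(2,) = 2
  t = 1
  s = 1
  (u (t) (s)) = u(1, 1) = 1
  g = 2
  (k (g)) = k(2,) = 2
  (u (u (t) (s)) (k (g))) = u(1, 2) = 2
  (m (k (g)) (u (u (t) (s)) (k (g)))) = m(2, 2) = 1
  (k (m (k (g)) (u (u (t) (s)) (k (g))))) = k(1,) = 1
  (f (f (m (k (g)) (u (u (t) (s)) (s))) (k (g))) (k (m (k (g)) (u (u (t) (s)) (k (g)))))) = f(1, 1) = 0

value = 0


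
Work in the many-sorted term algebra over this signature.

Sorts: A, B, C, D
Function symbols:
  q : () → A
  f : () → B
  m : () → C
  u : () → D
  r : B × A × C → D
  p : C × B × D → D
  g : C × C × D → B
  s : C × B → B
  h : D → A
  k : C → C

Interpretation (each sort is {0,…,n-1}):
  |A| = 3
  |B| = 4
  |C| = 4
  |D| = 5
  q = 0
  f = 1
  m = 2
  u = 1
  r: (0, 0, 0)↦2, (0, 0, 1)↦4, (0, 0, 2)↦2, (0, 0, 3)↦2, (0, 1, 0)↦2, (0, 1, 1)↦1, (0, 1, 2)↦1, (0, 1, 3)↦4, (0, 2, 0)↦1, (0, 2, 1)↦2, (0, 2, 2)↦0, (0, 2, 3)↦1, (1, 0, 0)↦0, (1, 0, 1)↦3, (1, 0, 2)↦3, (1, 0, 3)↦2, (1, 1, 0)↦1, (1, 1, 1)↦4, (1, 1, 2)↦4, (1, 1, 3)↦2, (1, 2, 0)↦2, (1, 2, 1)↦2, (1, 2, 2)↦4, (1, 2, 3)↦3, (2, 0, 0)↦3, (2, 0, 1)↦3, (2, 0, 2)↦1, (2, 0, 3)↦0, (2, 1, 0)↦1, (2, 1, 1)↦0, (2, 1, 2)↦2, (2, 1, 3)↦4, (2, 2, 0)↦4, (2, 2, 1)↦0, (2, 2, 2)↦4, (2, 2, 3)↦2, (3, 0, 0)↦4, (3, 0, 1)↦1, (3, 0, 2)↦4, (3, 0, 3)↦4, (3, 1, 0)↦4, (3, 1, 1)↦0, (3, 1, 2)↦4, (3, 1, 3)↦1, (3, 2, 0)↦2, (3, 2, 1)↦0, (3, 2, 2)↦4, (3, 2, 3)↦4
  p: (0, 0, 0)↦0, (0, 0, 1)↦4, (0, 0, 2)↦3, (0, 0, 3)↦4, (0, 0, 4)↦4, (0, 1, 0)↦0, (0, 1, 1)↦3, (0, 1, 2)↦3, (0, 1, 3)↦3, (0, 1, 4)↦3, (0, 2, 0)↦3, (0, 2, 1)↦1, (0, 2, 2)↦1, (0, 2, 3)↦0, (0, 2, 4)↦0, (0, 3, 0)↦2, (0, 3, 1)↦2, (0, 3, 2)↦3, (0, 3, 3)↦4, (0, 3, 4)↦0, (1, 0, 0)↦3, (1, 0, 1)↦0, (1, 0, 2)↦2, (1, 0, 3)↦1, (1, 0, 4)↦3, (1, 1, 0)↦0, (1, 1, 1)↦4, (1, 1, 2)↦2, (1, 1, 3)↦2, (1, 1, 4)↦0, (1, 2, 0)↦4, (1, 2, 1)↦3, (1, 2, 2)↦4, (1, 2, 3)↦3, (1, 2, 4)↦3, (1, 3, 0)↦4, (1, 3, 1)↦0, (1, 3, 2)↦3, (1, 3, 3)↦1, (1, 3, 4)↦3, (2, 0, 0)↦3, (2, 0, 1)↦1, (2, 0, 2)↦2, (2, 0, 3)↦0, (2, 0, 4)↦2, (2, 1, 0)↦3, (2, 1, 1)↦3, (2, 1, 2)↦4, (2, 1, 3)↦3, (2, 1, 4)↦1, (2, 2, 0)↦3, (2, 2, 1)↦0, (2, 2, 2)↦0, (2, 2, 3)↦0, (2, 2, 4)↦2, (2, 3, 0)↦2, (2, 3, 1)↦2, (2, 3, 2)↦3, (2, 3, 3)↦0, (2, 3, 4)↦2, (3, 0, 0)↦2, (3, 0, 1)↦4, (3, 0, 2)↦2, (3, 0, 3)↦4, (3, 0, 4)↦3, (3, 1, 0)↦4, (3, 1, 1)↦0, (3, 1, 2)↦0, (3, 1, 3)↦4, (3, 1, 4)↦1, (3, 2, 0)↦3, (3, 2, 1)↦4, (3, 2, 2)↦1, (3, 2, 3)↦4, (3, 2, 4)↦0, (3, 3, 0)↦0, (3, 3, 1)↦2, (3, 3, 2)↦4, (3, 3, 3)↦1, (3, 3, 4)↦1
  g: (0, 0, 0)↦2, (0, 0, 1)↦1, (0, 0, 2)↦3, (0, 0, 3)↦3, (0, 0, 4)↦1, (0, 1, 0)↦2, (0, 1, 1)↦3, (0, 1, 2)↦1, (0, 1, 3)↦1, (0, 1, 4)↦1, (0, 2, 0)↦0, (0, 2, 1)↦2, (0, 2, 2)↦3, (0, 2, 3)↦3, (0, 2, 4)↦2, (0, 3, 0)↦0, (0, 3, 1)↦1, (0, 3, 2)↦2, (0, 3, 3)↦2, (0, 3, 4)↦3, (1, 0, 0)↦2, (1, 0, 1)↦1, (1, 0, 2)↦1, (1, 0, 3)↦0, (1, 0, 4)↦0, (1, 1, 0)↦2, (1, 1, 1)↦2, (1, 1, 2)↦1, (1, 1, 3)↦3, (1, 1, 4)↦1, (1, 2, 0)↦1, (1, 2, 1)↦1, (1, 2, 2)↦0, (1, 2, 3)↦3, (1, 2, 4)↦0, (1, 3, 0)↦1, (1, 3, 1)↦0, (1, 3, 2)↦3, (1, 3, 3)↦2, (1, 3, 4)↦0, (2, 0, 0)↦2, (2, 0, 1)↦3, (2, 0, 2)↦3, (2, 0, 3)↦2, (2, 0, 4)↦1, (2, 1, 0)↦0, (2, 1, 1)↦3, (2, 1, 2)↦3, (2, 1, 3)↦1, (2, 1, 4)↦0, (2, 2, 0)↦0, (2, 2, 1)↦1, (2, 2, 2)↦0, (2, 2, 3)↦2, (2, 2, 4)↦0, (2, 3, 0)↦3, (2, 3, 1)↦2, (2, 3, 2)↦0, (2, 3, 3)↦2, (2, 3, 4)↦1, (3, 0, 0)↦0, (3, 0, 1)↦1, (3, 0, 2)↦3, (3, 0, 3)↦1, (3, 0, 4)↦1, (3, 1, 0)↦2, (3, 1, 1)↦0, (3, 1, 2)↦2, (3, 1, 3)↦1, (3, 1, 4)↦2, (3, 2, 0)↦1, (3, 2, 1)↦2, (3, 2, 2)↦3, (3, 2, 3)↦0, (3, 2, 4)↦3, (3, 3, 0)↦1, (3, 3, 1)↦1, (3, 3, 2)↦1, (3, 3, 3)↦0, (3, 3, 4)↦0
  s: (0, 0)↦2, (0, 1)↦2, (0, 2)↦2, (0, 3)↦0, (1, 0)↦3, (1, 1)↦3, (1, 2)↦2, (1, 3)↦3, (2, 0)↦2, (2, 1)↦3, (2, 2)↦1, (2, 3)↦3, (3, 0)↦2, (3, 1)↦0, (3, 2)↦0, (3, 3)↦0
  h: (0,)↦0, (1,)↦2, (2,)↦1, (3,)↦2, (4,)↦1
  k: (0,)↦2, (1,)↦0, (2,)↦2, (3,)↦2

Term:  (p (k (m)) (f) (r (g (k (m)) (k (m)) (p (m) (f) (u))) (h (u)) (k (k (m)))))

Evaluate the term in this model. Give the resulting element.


value = 1

  m = 2
  (k (m)) = k(2,) = 2
  f = 1
  m = 2
  (k (m)) = k(2,) = 2
  m = 2
  (k (m)) = k(2,) = 2
  m = 2
  f = 1
  u = 1
  (p (m) (f) (u)) = p(2, 1, 1) = 3
  (g (k (m)) (k (m)) (p (m) (f) (u))) = g(2, 2, 3) = 2
  u = 1
  (h (u)) = h(1,) = 2
  m = 2
  (k (m)) = k(2,) = 2
  (k (k (m))) = k(2,) = 2
  (r (g (k (m)) (k (m)) (p (m) (f) (u))) (h (u)) (k (k (m)))) = r(2, 2, 2) = 4
  (p (k (m)) (f) (r (g (k (m)) (k (m)) (p (m) (f) (u))) (h (u)) (k (k (m))))) = p(2, 1, 4) = 1


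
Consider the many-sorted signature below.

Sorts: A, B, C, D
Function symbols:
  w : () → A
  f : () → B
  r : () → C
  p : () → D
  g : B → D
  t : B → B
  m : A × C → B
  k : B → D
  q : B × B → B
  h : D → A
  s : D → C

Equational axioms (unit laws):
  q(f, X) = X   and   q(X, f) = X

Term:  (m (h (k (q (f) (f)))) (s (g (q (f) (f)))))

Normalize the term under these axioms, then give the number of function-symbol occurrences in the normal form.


size = 7

1. (m (h (k (q (f) (f)))) (s (g (q (f) (f)))))  →  (m (h (k (f))) (s (g (q (f) (f)))))
2. (m (h (k (f))) (s (g (q (f) (f)))))  →  (m (h (k (f))) (s (g (f))))
normal form: (m (h (k (f))) (s (g (f))))


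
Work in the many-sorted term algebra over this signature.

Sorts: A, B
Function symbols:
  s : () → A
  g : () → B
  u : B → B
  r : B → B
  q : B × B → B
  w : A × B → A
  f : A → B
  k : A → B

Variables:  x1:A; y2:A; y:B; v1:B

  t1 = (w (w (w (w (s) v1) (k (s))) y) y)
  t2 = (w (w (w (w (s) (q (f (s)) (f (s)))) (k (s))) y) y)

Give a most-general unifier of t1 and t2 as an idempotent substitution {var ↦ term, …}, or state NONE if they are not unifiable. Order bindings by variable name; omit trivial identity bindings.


{v1 ↦ (q (f (s)) (f (s)))}


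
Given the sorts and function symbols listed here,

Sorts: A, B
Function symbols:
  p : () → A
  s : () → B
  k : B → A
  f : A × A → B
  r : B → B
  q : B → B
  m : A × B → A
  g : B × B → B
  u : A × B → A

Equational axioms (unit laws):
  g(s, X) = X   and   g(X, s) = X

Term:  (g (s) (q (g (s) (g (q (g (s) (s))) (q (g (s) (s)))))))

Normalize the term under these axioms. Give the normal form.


normal form = (q (g (q (s)) (q (s))))

1. (g (s) (q (g (s) (g (q (g (s) (s))) (q (g (s) (s)))))))  →  (q (g (s) (g (q (g (s) (s))) (q (g (s) (s))))))
2. (q (g (s) (g (q (g (s) (s))) (q (g (s) (s))))))  →  (q (g (q (g (s) (s))) (q (g (s) (s)))))
3. (q (g (q (g (s) (s))) (q (g (s) (s)))))  →  (q (g (q (s)) (q (g (s) (s)))))
4. (q (g (q (s)) (q (g (s) (s)))))  →  (q (g (q (s)) (q (s))))


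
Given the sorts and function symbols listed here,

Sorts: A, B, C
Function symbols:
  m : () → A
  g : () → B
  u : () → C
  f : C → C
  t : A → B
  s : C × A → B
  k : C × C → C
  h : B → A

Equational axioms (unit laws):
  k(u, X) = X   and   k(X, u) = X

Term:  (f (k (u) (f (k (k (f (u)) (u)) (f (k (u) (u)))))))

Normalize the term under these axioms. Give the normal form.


1. (f (k (u) (f (k (k (f (u)) (u)) (f (k (u) (u)))))))  →  (f (f (k (k (f (u)) (u)) (f (k (u) (u))))))
2. (f (f (k (k (f (u)) (u)) (f (k (u) (u))))))  →  (f (f (k (f (u)) (f (k (u) (u))))))
3. (f (f (k (f (u)) (f (k (u) (u))))))  →  (f (f (k (f (u)) (f (u)))))

normal form = (f (f (k (f (u)) (f (u)))))


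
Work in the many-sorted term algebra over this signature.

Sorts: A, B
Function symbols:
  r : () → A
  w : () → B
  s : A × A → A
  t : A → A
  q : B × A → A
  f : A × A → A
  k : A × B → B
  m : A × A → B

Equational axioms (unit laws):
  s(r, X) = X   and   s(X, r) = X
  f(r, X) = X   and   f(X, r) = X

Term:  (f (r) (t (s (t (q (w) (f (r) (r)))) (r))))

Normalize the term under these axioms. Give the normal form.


normal form = (t (t (q (w) (r))))

1. (f (r) (t (s (t (q (w) (f (r) (r)))) (r))))  →  (t (s (t (q (w) (f (r) (r)))) (r)))
2. (t (s (t (q (w) (f (r) (r)))) (r)))  →  (t (t (q (w) (f (r) (r)))))
3. (t (t (q (w) (f (r) (r)))))  →  (t (t (q (w) (r))))


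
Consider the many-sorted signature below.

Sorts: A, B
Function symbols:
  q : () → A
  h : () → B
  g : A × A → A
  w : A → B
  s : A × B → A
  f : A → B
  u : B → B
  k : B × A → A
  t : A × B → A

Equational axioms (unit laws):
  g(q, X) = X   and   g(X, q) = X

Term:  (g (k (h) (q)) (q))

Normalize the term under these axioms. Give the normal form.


normal form = (k (h) (q))

1. (g (k (h) (q)) (q))  →  (k (h) (q))


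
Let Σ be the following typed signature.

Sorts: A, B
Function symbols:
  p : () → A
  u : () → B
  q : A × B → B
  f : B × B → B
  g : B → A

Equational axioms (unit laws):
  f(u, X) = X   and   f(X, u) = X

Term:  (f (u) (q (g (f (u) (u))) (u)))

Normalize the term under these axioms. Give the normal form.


normal form = (q (g (u)) (u))

1. (f (u) (q (g (f (u) (u))) (u)))  →  (q (g (f (u) (u))) (u))
2. (q (g (f (u) (u))) (u))  →  (q (g (u)) (u))


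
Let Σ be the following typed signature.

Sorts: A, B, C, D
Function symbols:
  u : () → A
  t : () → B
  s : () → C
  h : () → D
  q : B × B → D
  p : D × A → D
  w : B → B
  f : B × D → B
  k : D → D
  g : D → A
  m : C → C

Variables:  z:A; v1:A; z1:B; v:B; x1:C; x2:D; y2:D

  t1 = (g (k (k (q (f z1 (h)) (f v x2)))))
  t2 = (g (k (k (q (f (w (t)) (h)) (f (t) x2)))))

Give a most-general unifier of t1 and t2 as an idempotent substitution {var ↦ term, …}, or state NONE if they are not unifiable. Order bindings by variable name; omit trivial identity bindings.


{v ↦ (t), z1 ↦ (w (t))}


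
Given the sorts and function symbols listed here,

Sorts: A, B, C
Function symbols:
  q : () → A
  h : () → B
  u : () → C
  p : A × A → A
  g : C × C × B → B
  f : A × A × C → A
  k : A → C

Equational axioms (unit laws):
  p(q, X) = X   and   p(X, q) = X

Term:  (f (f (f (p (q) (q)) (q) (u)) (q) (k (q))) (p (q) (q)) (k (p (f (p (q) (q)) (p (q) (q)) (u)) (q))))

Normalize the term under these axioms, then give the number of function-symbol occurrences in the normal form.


size = 15

1. (f (f (f (p (q) (q)) (q) (u)) (q) (k (q))) (p (q) (q)) (k (p (f (p (q) (q)) (p (q) (q)) (u)) (q))))  →  (f (f (f (q) (q) (u)) (q) (k (q))) (p (q) (q)) (k (p (f (p (q) (q)) (p (q) (q)) (u)) (q))))
2. (f (f (f (q) (q) (u)) (q) (k (q))) (p (q) (q)) (k (p (f (p (q) (q)) (p (q) (q)) (u)) (q))))  →  (f (f (f (q) (q) (u)) (q) (k (q))) (q) (k (p (f (p (q) (q)) (p (q) (q)) (u)) (q))))
3. (f (f (f (q) (q) (u)) (q) (k (q))) (q) (k (p (f (p (q) (q)) (p (q) (q)) (u)) (q))))  →  (f (f (f (q) (q) (u)) (q) (k (q))) (q) (k (f (p (q) (q)) (p (q) (q)) (u))))
4. (f (f (f (q) (q) (u)) (q) (k (q))) (q) (k (f (p (q) (q)) (p (q) (q)) (u))))  →  (f (f (f (q) (q) (u)) (q) (k (q))) (q) (k (f (q) (p (q) (q)) (u))))
5. (f (f (f (q) (q) (u)) (q) (k (q))) (q) (k (f (q) (p (q) (q)) (u))))  →  (f (f (f (q) (q) (u)) (q) (k (q))) (q) (k (f (q) (q) (u))))
normal form: (f (f (f (q) (q) (u)) (q) (k (q))) (q) (k (f (q) (q) (u))))


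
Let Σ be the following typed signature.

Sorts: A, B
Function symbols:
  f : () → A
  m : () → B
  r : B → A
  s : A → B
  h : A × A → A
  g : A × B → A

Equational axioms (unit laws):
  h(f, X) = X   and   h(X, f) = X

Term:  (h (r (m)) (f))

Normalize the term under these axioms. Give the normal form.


1. (h (r (m)) (f))  →  (r (m))

normal form = (r (m))


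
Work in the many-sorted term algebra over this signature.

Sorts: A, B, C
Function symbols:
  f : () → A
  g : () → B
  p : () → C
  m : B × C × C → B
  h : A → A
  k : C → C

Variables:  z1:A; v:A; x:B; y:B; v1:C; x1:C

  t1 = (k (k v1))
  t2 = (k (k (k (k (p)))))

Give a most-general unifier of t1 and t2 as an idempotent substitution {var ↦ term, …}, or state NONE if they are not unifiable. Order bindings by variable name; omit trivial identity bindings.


{v1 ↦ (k (k (p)))}


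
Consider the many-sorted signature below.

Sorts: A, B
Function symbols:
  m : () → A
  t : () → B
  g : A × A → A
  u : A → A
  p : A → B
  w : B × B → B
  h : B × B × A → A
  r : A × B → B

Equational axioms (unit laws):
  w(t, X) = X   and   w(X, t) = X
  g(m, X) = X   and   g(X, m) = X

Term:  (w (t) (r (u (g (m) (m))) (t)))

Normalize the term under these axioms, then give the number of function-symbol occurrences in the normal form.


1. (w (t) (r (u (g (m) (m))) (t)))  →  (r (u (g (m) (m))) (t))
2. (r (u (g (m) (m))) (t))  →  (r (u (m)) (t))
normal form: (r (u (m)) (t))

size = 4


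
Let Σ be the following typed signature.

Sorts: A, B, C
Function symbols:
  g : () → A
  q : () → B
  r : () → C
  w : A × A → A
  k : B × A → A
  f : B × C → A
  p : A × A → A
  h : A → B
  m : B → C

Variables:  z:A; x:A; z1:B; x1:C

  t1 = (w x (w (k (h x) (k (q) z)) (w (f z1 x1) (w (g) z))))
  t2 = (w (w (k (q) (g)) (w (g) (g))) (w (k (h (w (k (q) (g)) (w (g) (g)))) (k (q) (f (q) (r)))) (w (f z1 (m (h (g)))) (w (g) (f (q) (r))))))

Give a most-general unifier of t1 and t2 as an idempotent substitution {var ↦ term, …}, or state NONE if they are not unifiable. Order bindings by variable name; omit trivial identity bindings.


{x ↦ (w (k (q) (g)) (w (g) (g))), x1 ↦ (m (h (g))), z ↦ (f (q) (r))}


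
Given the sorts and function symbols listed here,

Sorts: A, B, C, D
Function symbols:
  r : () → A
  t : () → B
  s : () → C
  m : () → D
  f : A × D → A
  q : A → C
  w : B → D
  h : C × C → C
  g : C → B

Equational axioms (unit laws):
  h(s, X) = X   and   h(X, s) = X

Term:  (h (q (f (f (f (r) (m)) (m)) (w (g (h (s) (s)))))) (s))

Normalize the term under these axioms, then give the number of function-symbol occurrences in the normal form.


1. (h (q (f (f (f (r) (m)) (m)) (w (g (h (s) (s)))))) (s))  →  (q (f (f (f (r) (m)) (m)) (w (g (h (s) (s))))))
2. (q (f (f (f (r) (m)) (m)) (w (g (h (s) (s))))))  →  (q (f (f (f (r) (m)) (m)) (w (g (s)))))
normal form: (q (f (f (f (r) (m)) (m)) (w (g (s)))))

size = 10


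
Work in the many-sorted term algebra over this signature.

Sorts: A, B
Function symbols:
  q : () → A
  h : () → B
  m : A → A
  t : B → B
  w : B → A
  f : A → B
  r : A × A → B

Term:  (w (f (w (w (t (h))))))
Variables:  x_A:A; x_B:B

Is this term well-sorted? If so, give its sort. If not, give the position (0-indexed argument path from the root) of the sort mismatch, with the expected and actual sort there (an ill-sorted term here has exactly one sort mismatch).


ill-sorted at position [0, 0, 0]: expected B, got A

          (h) : B
        (t (h)) : B
      (w (t (h))) : A
    (w (w (t (h)))) : ✗ arg 0 at [0, 0, 0] has sort A, expected B


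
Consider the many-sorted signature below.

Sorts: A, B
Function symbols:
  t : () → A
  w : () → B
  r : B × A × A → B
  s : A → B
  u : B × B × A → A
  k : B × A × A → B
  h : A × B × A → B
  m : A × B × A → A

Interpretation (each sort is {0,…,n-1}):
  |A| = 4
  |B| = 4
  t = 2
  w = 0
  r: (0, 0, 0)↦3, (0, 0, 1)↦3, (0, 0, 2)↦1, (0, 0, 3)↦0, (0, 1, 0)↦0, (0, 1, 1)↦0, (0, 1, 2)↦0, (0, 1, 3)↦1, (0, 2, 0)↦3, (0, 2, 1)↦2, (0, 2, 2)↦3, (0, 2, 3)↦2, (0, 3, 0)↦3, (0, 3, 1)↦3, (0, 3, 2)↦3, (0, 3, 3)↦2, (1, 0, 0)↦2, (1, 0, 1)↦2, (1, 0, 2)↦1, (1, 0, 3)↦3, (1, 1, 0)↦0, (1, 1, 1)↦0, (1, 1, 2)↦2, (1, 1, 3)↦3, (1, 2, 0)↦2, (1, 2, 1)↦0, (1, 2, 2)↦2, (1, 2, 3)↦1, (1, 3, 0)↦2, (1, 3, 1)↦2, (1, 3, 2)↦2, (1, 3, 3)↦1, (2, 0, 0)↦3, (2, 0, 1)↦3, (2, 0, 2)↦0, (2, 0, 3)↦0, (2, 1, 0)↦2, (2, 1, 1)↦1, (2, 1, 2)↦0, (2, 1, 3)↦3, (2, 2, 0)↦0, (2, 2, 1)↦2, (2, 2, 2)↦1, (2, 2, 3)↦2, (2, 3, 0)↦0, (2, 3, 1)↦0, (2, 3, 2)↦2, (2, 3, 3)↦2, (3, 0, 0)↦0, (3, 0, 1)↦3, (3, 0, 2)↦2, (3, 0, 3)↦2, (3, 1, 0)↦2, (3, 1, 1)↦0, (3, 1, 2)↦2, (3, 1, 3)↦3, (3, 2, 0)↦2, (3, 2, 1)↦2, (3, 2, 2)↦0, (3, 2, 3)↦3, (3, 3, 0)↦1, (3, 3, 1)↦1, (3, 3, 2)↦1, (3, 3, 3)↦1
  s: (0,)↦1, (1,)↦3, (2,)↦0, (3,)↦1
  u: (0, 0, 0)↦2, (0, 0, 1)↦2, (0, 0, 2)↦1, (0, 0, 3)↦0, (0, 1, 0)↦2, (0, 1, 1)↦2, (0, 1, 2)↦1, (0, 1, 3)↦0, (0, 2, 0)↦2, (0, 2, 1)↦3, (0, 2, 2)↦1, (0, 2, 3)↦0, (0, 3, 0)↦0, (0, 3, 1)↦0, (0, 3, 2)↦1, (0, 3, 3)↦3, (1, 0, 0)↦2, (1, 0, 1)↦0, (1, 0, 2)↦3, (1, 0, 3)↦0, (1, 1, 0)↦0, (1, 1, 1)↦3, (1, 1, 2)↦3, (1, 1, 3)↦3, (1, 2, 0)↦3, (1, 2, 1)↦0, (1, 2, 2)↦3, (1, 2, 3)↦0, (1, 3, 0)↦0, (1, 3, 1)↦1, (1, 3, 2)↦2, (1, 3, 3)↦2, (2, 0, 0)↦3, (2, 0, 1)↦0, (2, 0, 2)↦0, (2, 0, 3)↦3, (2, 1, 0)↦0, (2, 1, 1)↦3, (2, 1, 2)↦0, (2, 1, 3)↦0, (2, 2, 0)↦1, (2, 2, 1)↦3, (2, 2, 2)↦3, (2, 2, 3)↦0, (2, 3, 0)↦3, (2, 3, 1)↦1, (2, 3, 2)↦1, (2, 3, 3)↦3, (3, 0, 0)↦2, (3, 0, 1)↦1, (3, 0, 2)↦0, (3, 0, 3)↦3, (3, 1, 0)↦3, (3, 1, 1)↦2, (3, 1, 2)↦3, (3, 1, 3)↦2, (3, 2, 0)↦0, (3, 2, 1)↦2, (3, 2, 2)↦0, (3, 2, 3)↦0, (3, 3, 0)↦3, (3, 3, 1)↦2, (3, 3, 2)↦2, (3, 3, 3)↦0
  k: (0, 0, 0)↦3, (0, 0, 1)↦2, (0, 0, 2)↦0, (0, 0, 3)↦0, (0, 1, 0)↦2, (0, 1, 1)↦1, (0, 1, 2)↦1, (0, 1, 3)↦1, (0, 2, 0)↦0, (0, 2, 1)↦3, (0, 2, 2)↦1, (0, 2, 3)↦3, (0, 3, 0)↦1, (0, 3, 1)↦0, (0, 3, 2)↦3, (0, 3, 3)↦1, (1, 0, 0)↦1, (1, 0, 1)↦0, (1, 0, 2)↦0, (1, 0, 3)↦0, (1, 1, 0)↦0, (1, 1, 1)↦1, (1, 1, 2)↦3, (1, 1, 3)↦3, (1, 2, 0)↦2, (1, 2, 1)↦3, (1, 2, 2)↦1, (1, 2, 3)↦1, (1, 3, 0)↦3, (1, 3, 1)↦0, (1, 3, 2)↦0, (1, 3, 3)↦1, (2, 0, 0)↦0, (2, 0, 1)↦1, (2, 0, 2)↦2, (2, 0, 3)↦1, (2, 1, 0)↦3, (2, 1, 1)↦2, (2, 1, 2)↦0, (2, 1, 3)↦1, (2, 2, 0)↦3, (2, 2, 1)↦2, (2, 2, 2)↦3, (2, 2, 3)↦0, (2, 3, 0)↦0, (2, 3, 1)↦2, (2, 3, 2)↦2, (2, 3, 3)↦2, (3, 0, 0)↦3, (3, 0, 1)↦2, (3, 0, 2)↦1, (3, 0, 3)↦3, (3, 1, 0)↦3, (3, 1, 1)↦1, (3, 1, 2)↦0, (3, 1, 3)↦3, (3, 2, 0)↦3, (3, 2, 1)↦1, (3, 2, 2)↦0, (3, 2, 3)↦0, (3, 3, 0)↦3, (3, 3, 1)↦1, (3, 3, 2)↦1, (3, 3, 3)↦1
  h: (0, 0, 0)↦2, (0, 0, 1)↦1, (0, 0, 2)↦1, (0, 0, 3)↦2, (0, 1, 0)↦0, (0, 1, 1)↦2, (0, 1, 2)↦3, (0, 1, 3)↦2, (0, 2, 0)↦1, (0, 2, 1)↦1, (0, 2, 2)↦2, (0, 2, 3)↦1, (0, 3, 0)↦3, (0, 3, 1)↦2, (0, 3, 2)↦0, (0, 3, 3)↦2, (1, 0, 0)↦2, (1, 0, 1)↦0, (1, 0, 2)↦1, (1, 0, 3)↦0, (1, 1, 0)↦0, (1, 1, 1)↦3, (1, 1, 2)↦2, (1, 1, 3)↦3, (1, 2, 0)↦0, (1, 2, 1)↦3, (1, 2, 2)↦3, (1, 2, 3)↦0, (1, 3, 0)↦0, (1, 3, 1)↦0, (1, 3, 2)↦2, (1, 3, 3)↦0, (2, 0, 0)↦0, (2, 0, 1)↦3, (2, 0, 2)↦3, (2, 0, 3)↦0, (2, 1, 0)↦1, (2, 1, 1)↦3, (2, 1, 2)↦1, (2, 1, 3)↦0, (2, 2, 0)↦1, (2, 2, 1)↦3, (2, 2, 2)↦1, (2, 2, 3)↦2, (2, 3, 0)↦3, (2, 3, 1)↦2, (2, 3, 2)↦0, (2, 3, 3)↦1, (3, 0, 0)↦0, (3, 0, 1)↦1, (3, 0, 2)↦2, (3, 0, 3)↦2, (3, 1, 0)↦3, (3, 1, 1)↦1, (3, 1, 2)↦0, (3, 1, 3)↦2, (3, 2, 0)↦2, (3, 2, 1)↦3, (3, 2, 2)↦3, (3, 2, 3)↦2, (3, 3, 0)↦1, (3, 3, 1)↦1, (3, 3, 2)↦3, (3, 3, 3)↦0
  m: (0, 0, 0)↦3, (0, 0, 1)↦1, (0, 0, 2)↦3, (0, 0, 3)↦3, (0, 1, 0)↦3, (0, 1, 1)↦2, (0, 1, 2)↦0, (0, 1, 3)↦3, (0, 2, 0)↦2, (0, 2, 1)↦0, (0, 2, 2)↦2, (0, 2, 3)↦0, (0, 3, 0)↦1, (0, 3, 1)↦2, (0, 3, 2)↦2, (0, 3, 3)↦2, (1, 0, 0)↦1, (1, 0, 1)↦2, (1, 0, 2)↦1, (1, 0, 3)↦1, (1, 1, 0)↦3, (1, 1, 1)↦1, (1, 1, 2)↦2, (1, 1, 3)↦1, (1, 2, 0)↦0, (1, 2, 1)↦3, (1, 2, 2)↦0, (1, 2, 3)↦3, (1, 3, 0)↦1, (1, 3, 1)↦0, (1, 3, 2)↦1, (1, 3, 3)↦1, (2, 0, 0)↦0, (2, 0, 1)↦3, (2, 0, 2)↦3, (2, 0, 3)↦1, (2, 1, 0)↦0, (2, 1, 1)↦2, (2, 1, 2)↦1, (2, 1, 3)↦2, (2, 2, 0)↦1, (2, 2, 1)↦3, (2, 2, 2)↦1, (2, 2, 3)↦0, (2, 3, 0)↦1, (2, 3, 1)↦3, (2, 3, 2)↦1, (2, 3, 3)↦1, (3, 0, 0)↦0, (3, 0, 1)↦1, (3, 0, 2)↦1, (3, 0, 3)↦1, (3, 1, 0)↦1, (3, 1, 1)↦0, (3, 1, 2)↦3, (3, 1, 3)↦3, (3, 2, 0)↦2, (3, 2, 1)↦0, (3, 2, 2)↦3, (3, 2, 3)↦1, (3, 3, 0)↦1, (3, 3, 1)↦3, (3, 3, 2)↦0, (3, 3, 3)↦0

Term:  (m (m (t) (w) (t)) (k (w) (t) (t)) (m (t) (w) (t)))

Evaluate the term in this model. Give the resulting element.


  t = 2
  w = 0
  t = 2
  (m (t) (w) (t)) = m(2, 0, 2) = 3
  w = 0
  t = 2
  t = 2
  (k (w) (t) (t)) = k(0, 2, 2) = 1
  t = 2
  w = 0
  t = 2
  (m (t) (w) (t)) = m(2, 0, 2) = 3
  (m (m (t) (w) (t)) (k (w) (t) (t)) (m (t) (w) (t))) = m(3, 1, 3) = 3

value = 3


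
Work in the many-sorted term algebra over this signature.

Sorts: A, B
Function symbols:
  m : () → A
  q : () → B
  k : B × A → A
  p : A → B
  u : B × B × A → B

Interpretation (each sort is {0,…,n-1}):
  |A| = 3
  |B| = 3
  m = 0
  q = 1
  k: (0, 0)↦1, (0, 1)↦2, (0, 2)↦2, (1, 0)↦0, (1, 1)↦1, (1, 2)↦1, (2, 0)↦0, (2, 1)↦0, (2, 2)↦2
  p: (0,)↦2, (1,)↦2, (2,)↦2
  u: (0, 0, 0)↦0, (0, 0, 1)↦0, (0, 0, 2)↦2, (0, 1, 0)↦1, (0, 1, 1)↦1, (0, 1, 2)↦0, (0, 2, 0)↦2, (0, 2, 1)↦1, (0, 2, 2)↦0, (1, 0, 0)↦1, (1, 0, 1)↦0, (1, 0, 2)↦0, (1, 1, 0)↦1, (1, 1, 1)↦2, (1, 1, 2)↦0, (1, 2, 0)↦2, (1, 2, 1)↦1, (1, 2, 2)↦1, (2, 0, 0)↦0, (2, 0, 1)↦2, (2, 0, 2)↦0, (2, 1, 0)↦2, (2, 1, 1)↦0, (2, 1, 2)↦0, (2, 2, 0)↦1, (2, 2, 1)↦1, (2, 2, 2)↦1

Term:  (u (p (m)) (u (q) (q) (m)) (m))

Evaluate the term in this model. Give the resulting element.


  m = 0
  (p (m)) = p(0,) = 2
  q = 1
  q = 1
  m = 0
  (u (q) (q) (m)) = u(1, 1, 0) = 1
  m = 0
  (u (p (m)) (u (q) (q) (m)) (m)) = u(2, 1, 0) = 2

value = 2


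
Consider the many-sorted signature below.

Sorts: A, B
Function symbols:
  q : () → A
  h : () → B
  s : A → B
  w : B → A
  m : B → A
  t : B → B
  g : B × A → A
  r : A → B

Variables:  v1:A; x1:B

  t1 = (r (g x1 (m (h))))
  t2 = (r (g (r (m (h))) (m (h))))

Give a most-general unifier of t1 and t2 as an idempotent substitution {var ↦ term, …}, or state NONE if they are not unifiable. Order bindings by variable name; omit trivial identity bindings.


{x1 ↦ (r (m (h)))}


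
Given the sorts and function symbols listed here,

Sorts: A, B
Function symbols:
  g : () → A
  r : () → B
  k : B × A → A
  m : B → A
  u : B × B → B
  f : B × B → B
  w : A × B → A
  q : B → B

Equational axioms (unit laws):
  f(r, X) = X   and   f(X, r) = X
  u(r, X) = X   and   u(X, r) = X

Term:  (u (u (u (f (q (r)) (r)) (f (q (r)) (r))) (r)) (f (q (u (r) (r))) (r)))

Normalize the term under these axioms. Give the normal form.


normal form = (u (u (q (r)) (q (r))) (q (r)))

1. (u (u (u (f (q (r)) (r)) (f (q (r)) (r))) (r)) (f (q (u (r) (r))) (r)))  →  (u (u (f (q (r)) (r)) (f (q (r)) (r))) (f (q (u (r) (r))) (r)))
2. (u (u (f (q (r)) (r)) (f (q (r)) (r))) (f (q (u (r) (r))) (r)))  →  (u (u (q (r)) (f (q (r)) (r))) (f (q (u (r) (r))) (r)))
3. (u (u (q (r)) (f (q (r)) (r))) (f (q (u (r) (r))) (r)))  →  (u (u (q (r)) (q (r))) (f (q (u (r) (r))) (r)))
4. (u (u (q (r)) (q (r))) (f (q (u (r) (r))) (r)))  →  (u (u (q (r)) (q (r))) (q (u (r) (r))))
5. (u (u (q (r)) (q (r))) (q (u (r) (r))))  →  (u (u (q (r)) (q (r))) (q (r)))


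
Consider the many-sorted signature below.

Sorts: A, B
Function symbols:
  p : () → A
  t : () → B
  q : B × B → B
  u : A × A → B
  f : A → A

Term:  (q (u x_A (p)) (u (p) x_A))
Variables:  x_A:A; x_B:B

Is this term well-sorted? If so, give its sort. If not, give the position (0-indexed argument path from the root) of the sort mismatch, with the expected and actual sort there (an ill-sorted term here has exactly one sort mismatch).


    x_A : A
    (p) : A
  (u x_A (p)) : B
    (p) : A
    x_A : A
  (u (p) x_A) : B
(q (u x_A (p)) (u (p) x_A)) : B

well-sorted; sort = B


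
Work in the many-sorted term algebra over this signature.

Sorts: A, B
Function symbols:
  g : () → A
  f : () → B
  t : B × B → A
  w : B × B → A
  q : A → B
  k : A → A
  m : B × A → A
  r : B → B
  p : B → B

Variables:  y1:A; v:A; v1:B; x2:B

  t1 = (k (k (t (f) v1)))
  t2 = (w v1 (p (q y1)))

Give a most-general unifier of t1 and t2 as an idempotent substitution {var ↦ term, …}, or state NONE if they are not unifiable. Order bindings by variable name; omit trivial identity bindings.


NONE (not unifiable)

head clash or occurs-check failure — not unifiable


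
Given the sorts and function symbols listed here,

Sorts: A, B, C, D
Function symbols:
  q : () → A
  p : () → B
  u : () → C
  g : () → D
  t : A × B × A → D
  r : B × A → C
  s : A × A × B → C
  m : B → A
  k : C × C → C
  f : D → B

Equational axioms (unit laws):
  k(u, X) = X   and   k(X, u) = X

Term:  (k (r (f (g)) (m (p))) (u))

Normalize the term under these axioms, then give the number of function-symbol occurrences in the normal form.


1. (k (r (f (g)) (m (p))) (u))  →  (r (f (g)) (m (p)))
normal form: (r (f (g)) (m (p)))

size = 5


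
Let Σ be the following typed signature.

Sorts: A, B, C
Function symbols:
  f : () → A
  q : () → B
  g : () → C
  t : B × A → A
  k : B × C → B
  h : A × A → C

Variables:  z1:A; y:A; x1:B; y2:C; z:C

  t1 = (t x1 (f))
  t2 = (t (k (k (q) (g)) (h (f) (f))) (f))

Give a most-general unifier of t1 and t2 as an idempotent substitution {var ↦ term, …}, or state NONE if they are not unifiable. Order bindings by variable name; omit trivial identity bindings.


{x1 ↦ (k (k (q) (g)) (h (f) (f)))}


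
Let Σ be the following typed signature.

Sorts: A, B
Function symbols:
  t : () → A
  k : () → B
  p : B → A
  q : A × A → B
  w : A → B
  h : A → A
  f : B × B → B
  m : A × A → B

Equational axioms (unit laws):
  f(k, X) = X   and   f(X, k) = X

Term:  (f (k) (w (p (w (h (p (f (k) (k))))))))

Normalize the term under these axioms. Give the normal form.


1. (f (k) (w (p (w (h (p (f (k) (k))))))))  →  (w (p (w (h (p (f (k) (k)))))))
2. (w (p (w (h (p (f (k) (k)))))))  →  (w (p (w (h (p (k))))))

normal form = (w (p (w (h (p (k))))))


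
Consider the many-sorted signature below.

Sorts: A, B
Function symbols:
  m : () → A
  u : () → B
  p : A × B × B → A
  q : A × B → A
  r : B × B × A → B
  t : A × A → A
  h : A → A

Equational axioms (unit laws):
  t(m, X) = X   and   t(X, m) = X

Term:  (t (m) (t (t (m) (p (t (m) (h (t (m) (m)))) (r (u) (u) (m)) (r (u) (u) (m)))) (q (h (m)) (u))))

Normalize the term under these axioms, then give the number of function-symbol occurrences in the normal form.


1. (t (m) (t (t (m) (p (t (m) (h (t (m) (m)))) (r (u) (u) (m)) (r (u) (u) (m)))) (q (h (m)) (u))))  →  (t (t (m) (p (t (m) (h (t (m) (m)))) (r (u) (u) (m)) (r (u) (u) (m)))) (q (h (m)) (u)))
2. (t (t (m) (p (t (m) (h (t (m) (m)))) (r (u) (u) (m)) (r (u) (u) (m)))) (q (h (m)) (u)))  →  (t (p (t (m) (h (t (m) (m)))) (r (u) (u) (m)) (r (u) (u) (m))) (q (h (m)) (u)))
3. (t (p (t (m) (h (t (m) (m)))) (r (u) (u) (m)) (r (u) (u) (m))) (q (h (m)) (u)))  →  (t (p (h (t (m) (m))) (r (u) (u) (m)) (r (u) (u) (m))) (q (h (m)) (u)))
4. (t (p (h (t (m) (m))) (r (u) (u) (m)) (r (u) (u) (m))) (q (h (m)) (u)))  →  (t (p (h (m)) (r (u) (u) (m)) (r (u) (u) (m))) (q (h (m)) (u)))
normal form: (t (p (h (m)) (r (u) (u) (m)) (r (u) (u) (m))) (q (h (m)) (u)))

size = 16


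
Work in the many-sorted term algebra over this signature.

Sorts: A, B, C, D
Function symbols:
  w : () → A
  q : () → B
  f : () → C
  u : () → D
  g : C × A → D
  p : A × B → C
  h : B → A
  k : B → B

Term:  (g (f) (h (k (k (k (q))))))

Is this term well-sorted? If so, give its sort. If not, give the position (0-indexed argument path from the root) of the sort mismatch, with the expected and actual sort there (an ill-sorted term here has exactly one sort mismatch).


well-sorted; sort = D

  (f) : C
          (q) : B
        (k (q)) : B
      (k (k (q))) : B
    (k (k (k (q)))) : B
  (h (k (k (k (q))))) : A
(g (f) (h (k (k (k (q)))))) : D


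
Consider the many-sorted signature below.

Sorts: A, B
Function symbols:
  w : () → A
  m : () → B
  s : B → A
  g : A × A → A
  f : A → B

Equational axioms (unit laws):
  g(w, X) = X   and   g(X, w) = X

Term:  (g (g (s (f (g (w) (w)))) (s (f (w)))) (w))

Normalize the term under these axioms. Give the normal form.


normal form = (g (s (f (w))) (s (f (w))))

1. (g (g (s (f (g (w) (w)))) (s (f (w)))) (w))  →  (g (s (f (g (w) (w)))) (s (f (w))))
2. (g (s (f (g (w) (w)))) (s (f (w))))  →  (g (s (f (w))) (s (f (w))))


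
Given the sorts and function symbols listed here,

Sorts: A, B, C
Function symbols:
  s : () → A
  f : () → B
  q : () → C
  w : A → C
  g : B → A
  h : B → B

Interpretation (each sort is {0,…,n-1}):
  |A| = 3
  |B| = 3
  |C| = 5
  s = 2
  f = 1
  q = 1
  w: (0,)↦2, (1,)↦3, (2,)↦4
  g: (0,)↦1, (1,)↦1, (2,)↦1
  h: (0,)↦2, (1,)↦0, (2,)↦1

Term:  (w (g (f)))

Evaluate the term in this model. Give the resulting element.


  f = 1
  (g (f)) = g(1,) = 1
  (w (g (f))) = w(1,) = 3

value = 3


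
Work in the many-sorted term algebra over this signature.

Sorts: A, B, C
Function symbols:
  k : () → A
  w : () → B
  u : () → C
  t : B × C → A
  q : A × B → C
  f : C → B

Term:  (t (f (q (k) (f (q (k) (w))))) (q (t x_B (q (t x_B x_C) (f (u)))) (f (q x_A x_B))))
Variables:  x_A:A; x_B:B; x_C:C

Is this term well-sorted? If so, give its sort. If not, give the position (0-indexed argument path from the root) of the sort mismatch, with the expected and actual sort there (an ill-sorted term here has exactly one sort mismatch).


      (k) : A
          (k) : A
          (w) : B
        (q (k) (w)) : C
      (f (q (k) (w))) : B
    (q (k) (f (q (k) (w)))) : C
  (f (q (k) (f (q (k) (w))))) : B
      x_B : B
          x_B : B
          x_C : C
        (t x_B x_C) : A
          (u) : C
        (f (u)) : B
      (q (t x_B x_C) (f (u))) : C
    (t x_B (q (t x_B x_C) (f (u)))) : A
        x_A : A
        x_B : B
      (q x_A x_B) : C
    (f (q x_A x_B)) : B
  (q (t x_B (q (t x_B x_C) (f (u)))) (f (q x_A x_B))) : C
(t (f (q (k) (f (q (k) (w))))) (q (t x_B (q (t x_B x_C) (f (u)))) (f (q x_A x_B)))) : A

well-sorted; sort = A


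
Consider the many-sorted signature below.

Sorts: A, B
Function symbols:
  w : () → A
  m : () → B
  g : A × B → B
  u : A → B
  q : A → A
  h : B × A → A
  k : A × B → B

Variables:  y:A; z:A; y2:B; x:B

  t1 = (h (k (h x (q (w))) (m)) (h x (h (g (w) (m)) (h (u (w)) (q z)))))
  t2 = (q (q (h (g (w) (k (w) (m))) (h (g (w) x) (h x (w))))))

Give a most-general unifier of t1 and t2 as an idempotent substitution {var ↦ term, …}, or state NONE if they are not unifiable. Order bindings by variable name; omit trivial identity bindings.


NONE (not unifiable)

head clash or occurs-check failure — not unifiable


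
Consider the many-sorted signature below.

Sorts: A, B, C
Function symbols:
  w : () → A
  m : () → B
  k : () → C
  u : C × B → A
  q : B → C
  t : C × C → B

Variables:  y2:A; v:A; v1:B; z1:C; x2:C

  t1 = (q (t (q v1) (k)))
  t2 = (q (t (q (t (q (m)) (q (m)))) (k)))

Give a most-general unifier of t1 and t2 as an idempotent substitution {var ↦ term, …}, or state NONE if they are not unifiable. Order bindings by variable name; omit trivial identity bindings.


{v1 ↦ (t (q (m)) (q (m)))}
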